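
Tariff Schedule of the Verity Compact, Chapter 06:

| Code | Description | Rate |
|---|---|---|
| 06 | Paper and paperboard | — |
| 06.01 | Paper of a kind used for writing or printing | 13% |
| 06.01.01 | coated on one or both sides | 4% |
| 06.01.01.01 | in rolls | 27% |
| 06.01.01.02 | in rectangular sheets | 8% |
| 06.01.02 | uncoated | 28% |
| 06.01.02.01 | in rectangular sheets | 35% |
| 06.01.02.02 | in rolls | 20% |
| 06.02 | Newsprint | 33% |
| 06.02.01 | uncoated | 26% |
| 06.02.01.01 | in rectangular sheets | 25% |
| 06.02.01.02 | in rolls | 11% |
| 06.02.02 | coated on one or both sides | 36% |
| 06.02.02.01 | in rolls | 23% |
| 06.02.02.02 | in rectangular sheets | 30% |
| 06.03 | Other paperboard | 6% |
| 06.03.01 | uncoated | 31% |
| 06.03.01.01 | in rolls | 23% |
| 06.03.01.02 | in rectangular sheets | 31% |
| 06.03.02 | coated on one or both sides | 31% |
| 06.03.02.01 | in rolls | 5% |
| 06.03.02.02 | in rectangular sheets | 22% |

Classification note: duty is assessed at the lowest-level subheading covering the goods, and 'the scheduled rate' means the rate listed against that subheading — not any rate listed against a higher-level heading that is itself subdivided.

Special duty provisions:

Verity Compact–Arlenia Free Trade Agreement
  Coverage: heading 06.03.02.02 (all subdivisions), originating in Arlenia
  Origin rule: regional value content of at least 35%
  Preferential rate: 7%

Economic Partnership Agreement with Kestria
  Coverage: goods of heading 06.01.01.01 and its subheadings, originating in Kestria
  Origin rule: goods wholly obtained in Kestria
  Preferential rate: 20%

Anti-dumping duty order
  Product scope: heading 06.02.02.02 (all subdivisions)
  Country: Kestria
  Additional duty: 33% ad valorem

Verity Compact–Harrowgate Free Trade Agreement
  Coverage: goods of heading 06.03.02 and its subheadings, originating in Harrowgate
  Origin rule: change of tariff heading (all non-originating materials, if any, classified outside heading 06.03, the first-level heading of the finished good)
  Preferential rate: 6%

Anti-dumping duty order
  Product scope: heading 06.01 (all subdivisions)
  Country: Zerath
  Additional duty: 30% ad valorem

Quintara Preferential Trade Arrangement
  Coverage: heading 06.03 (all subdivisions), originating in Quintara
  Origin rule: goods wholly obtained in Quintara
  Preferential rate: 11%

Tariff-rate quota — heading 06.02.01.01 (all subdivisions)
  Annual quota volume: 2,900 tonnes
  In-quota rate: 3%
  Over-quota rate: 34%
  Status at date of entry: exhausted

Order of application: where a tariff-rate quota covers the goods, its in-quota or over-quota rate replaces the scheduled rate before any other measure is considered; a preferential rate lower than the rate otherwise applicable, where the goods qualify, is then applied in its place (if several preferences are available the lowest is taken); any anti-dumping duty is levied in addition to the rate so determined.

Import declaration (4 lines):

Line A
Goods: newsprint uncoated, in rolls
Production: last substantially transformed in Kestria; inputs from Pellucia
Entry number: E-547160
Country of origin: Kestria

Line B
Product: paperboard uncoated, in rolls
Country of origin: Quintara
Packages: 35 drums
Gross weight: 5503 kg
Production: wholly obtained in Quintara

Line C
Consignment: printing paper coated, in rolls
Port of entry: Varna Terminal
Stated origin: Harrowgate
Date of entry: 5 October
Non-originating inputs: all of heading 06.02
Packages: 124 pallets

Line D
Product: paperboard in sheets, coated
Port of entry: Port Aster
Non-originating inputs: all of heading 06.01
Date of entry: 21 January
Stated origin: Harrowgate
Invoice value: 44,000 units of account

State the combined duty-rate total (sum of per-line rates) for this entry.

55%

Line A: newsprint → 06.02; uncoated → 06.02.01; in rolls → 06.02.01.02. Scheduled 11%. Kestria agreement on 06.01.01.01: 06.02.01.02 not covered. → 11%.
Line B: paperboard → 06.03; uncoated → 06.03.01; in rolls → 06.03.01.01. Scheduled 23%. Quintara agreement on 06.03: wholly obtained → 11% available; preferential 11%. → 11%.
Line C: printing paper → 06.01; coated → 06.01.01; in rolls → 06.01.01.01. Scheduled 27%. Harrowgate agreement on 06.03.02: 06.01.01.01 not covered. → 27%.
Line D: paperboard → 06.03; coated → 06.03.02; in sheets → 06.03.02.02. Scheduled 22%. Harrowgate agreement on 06.03.02: CTH met → 6% available; preferential 6%. → 6%.
Sum: 11% + 11% + 27% + 6% = 55%.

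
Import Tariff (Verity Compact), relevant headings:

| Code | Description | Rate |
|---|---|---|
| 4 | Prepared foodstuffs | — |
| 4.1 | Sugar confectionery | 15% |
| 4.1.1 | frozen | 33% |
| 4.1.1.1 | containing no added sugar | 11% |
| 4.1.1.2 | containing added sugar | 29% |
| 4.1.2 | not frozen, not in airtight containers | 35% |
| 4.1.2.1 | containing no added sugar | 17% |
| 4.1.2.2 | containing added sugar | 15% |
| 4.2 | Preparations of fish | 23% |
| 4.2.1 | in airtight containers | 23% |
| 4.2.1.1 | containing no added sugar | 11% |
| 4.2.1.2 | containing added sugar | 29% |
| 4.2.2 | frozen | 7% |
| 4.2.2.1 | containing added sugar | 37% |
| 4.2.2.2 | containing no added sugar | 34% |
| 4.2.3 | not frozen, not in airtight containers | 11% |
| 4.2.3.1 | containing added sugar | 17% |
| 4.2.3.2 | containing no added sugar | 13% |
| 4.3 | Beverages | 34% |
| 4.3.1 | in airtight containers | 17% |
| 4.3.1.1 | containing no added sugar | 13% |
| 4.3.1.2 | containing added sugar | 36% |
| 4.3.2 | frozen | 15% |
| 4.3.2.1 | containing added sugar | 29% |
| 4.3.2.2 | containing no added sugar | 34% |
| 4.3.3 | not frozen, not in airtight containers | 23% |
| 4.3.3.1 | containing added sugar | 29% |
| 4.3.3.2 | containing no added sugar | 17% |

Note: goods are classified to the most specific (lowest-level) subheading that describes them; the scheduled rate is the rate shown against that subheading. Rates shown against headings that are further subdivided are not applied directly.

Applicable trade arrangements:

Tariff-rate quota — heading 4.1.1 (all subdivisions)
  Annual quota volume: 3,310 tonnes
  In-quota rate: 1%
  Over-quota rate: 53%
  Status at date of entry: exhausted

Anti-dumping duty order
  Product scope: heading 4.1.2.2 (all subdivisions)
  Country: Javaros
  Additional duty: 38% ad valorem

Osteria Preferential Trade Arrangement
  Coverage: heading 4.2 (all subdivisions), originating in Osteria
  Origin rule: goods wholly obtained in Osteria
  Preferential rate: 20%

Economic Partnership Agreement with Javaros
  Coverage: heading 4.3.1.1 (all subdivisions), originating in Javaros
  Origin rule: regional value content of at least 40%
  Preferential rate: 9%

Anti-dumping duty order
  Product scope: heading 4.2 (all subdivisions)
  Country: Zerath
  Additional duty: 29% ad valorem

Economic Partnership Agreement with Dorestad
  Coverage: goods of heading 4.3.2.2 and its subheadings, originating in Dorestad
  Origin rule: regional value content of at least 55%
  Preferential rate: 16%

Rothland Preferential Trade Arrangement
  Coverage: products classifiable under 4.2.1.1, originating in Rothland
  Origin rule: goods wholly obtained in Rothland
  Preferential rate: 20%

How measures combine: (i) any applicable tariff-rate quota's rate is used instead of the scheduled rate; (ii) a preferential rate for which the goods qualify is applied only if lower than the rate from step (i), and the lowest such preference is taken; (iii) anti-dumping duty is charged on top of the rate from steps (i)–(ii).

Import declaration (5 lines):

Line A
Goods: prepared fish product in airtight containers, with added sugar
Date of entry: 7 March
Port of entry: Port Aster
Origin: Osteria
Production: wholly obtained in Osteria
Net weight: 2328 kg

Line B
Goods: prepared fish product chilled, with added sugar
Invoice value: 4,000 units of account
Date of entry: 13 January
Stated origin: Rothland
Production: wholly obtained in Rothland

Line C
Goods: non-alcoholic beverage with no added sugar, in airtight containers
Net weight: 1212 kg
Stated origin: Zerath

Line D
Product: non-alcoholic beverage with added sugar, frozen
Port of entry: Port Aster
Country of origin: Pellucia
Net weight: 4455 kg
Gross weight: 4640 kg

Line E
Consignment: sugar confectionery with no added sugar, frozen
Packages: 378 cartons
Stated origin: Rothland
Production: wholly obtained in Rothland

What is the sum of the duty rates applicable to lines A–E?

Line A: prepared fish product → 4.2; in airtight containers → 4.2.1; with added sugar → 4.2.1.2. Scheduled 29%. Osteria agreement on 4.2: wholly obtained → 20% available; preferential 20%. → 20%.
Line B: prepared fish product → 4.2; chilled → 4.2.3; with added sugar → 4.2.3.1. Scheduled 17%. Rothland agreement on 4.2.1.1: 4.2.3.1 not covered. → 17%.
Line C: non-alcoholic beverage → 4.3; in airtight containers → 4.3.1; with no added sugar → 4.3.1.1. Scheduled 13%. No special measure applies. → 13%.
Line D: non-alcoholic beverage → 4.3; frozen → 4.3.2; with added sugar → 4.3.2.1. Scheduled 29%. No special measure applies. → 29%.
Line E: sugar confectionery → 4.1; frozen → 4.1.1; with no added sugar → 4.1.1.1. Scheduled 11%. quota on 4.1.1 exhausted → over-quota 53%; Rothland agreement on 4.2.1.1: 4.1.1.1 not covered. → 53%.
Sum: 20% + 17% + 13% + 29% + 53% = 132%.

132%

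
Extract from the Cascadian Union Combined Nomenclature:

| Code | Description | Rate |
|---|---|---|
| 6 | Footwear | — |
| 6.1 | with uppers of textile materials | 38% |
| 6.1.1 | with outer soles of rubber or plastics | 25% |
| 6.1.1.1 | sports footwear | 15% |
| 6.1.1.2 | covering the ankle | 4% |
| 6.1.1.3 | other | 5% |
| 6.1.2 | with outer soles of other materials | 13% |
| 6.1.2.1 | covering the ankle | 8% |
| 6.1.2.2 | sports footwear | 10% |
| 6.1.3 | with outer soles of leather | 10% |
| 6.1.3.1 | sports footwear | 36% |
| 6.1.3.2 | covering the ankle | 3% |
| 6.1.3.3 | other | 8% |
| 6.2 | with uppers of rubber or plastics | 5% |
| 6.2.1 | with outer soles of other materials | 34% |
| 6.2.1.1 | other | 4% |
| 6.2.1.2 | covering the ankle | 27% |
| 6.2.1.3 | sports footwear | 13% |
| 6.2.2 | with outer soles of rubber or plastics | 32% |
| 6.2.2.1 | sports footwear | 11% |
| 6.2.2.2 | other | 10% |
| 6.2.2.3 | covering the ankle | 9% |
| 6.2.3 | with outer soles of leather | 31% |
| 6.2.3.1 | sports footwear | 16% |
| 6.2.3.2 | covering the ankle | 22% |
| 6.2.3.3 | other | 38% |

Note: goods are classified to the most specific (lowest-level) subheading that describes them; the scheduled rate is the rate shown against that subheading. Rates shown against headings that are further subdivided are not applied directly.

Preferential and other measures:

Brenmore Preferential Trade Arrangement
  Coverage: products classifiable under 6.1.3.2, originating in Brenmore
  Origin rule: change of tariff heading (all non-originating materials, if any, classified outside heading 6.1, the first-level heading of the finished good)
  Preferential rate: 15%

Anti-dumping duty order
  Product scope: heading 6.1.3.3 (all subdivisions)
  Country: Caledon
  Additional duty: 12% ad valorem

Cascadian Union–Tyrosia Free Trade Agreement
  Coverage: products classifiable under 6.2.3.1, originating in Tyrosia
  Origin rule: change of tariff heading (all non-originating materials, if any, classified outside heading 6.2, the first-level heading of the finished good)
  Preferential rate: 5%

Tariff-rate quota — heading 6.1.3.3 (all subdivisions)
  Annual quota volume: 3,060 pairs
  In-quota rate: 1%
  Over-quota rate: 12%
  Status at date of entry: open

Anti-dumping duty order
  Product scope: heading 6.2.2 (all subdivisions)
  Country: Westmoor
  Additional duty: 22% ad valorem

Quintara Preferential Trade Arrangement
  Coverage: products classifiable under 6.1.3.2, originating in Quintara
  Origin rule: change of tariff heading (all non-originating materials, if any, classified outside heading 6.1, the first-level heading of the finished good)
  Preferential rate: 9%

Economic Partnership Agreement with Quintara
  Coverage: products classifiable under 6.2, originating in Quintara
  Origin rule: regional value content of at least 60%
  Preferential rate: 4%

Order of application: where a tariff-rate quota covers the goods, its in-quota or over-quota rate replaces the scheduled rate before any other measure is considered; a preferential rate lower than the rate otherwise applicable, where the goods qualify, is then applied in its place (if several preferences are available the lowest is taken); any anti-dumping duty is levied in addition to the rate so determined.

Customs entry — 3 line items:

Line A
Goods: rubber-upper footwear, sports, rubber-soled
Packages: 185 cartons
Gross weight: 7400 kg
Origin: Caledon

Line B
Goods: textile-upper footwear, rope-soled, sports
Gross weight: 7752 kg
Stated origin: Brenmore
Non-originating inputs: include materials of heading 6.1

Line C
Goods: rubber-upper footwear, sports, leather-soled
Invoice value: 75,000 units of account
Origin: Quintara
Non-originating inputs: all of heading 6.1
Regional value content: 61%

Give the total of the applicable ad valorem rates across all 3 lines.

Line A: rubber-upper → 6.2; rubber-soled → 6.2.2; sports → 6.2.2.1. Scheduled 11%. No special measure applies. → 11%.
Line B: textile-upper → 6.1; rope-soled → 6.1.2; sports → 6.1.2.2. Scheduled 10%. Brenmore agreement on 6.1.3.2: 6.1.2.2 not covered. → 10%.
Line C: rubber-upper → 6.2; leather-soled → 6.2.3; sports → 6.2.3.1. Scheduled 16%. Quintara agreement on 6.1.3.2: 6.2.3.1 not covered; Quintara agreement on 6.2: RVC ≥ 60% → 4% available; preferential 4%. → 4%.
Sum: 11% + 10% + 4% = 25%.

25%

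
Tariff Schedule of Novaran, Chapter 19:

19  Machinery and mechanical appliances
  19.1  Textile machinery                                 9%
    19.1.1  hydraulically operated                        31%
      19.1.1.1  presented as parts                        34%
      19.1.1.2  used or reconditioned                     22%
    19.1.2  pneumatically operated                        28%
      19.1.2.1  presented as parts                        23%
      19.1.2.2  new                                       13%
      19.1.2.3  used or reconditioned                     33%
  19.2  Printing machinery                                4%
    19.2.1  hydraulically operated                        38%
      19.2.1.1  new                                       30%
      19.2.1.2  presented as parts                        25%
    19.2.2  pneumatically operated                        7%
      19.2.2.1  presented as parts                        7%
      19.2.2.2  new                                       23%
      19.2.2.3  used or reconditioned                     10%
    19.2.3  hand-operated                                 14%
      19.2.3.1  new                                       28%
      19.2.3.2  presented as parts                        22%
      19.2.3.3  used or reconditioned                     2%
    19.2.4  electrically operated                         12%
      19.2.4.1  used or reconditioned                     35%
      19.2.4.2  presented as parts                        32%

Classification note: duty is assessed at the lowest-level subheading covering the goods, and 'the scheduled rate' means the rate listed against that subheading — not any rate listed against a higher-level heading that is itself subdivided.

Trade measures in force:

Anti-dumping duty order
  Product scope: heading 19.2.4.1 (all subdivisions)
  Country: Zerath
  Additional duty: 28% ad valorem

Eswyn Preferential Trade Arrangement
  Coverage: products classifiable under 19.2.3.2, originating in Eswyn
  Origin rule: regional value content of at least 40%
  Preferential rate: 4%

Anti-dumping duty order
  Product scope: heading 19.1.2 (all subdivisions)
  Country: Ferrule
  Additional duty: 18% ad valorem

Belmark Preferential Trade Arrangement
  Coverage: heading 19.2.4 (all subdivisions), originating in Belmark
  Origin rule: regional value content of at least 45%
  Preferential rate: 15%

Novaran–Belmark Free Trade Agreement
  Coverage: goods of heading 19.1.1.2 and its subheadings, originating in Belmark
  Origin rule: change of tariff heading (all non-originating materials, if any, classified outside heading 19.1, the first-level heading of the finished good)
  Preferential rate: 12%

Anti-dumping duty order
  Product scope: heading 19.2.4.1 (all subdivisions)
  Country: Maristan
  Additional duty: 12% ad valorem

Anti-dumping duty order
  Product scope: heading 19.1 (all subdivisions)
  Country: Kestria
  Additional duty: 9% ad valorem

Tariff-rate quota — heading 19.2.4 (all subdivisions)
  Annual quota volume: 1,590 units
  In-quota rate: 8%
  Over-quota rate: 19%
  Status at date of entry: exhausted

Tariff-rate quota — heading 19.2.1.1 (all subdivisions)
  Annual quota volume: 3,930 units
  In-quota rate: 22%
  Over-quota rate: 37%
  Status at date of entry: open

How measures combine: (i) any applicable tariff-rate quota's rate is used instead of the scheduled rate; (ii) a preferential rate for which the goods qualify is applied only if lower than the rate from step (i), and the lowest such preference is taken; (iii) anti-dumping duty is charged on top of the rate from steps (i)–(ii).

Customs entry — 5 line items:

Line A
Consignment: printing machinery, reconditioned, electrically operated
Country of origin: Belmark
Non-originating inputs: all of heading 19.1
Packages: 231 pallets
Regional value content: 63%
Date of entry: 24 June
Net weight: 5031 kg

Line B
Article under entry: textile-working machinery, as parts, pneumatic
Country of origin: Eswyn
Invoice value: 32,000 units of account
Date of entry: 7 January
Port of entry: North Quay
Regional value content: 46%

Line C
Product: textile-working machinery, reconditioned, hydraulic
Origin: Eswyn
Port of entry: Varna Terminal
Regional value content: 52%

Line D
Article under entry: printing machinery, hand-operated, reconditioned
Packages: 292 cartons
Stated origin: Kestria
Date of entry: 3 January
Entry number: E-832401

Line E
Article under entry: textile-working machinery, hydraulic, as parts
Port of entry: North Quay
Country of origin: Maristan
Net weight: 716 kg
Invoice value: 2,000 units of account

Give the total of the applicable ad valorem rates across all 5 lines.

96%

Line A: printing → 19.2; electrically operated → 19.2.4; reconditioned → 19.2.4.1. Scheduled 35%. quota on 19.2.4 exhausted → over-quota 19%; Belmark agreement on 19.2.4: RVC ≥ 45% → 15% available; Belmark agreement on 19.1.1.2: 19.2.4.1 not covered; preferential 15%. → 15%.
Line B: textile-working → 19.1; pneumatic → 19.1.2; as parts → 19.1.2.1. Scheduled 23%. Eswyn agreement on 19.2.3.2: 19.1.2.1 not covered. → 23%.
Line C: textile-working → 19.1; hydraulic → 19.1.1; reconditioned → 19.1.1.2. Scheduled 22%. Eswyn agreement on 19.2.3.2: 19.1.1.2 not covered. → 22%.
Line D: printing → 19.2; hand-operated → 19.2.3; reconditioned → 19.2.3.3. Scheduled 2%. No special measure applies. → 2%.
Line E: textile-working → 19.1; hydraulic → 19.1.1; as parts → 19.1.1.1. Scheduled 34%. No special measure applies. → 34%.
Sum: 15% + 23% + 22% + 2% + 34% = 96%.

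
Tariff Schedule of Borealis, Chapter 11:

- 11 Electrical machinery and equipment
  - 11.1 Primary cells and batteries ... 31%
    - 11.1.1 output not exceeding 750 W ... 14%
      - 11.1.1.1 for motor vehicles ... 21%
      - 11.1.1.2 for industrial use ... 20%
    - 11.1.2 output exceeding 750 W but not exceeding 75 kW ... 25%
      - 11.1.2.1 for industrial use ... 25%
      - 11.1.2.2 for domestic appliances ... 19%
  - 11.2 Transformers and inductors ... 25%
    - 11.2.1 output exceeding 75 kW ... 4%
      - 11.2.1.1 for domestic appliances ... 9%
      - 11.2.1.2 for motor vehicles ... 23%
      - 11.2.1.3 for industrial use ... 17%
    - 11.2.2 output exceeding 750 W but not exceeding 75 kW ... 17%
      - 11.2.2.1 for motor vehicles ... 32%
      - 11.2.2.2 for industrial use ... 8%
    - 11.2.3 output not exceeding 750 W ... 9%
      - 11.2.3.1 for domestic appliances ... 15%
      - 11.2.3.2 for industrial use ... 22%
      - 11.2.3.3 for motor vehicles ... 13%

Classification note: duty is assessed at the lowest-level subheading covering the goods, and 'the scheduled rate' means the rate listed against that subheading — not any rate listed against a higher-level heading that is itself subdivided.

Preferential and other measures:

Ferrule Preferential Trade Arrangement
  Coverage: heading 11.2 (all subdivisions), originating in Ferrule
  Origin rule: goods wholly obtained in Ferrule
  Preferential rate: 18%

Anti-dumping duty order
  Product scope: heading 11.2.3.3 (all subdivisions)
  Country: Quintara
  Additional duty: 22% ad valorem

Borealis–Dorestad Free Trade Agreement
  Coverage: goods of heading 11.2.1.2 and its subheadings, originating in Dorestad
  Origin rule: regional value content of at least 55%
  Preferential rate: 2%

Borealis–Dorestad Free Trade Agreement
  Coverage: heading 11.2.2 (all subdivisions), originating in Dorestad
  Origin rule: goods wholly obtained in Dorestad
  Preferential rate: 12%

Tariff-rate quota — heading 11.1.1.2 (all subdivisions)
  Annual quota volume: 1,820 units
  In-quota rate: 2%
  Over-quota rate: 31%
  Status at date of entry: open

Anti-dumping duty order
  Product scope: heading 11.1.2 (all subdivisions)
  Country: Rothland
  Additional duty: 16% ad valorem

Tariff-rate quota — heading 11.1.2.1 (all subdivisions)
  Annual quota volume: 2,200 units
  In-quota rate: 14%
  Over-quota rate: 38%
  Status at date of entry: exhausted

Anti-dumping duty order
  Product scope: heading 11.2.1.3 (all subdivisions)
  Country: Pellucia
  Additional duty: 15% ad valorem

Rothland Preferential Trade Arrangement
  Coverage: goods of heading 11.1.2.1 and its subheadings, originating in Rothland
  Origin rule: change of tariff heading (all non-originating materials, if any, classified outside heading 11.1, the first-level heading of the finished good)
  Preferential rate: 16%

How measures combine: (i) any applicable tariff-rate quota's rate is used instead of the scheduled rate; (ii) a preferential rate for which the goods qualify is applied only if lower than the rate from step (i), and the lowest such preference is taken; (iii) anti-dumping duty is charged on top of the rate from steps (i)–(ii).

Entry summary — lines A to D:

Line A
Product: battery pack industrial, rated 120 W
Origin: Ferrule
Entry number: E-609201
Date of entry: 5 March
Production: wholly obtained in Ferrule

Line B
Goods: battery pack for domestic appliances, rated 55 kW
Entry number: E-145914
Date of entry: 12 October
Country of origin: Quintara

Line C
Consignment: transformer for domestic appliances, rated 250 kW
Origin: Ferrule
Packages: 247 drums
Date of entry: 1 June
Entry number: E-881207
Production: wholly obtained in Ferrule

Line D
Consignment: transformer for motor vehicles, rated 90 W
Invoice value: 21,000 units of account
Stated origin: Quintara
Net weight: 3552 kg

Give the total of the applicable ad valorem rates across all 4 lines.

65%

Line A: battery pack → 11.1; rated 120 W → 11.1.1; industrial → 11.1.1.2. Scheduled 20%. quota on 11.1.1.2 open → in-quota 2%; Ferrule agreement on 11.2: 11.1.1.2 not covered. → 2%.
Line B: battery pack → 11.1; rated 55 kW → 11.1.2; for domestic appliances → 11.1.2.2. Scheduled 19%. No special measure applies. → 19%.
Line C: transformer → 11.2; rated 250 kW → 11.2.1; for domestic appliances → 11.2.1.1. Scheduled 9%. Ferrule agreement on 11.2: wholly obtained → 18% available; preference 18% not lower than 9% → no reduction. → 9%.
Line D: transformer → 11.2; rated 90 W → 11.2.3; for motor vehicles → 11.2.3.3. Scheduled 13%. anti-dumping (Quintara, 11.2.3.3): +22%; total 13% + 22% = 35%. → 35%.
Sum: 2% + 19% + 9% + 35% = 65%.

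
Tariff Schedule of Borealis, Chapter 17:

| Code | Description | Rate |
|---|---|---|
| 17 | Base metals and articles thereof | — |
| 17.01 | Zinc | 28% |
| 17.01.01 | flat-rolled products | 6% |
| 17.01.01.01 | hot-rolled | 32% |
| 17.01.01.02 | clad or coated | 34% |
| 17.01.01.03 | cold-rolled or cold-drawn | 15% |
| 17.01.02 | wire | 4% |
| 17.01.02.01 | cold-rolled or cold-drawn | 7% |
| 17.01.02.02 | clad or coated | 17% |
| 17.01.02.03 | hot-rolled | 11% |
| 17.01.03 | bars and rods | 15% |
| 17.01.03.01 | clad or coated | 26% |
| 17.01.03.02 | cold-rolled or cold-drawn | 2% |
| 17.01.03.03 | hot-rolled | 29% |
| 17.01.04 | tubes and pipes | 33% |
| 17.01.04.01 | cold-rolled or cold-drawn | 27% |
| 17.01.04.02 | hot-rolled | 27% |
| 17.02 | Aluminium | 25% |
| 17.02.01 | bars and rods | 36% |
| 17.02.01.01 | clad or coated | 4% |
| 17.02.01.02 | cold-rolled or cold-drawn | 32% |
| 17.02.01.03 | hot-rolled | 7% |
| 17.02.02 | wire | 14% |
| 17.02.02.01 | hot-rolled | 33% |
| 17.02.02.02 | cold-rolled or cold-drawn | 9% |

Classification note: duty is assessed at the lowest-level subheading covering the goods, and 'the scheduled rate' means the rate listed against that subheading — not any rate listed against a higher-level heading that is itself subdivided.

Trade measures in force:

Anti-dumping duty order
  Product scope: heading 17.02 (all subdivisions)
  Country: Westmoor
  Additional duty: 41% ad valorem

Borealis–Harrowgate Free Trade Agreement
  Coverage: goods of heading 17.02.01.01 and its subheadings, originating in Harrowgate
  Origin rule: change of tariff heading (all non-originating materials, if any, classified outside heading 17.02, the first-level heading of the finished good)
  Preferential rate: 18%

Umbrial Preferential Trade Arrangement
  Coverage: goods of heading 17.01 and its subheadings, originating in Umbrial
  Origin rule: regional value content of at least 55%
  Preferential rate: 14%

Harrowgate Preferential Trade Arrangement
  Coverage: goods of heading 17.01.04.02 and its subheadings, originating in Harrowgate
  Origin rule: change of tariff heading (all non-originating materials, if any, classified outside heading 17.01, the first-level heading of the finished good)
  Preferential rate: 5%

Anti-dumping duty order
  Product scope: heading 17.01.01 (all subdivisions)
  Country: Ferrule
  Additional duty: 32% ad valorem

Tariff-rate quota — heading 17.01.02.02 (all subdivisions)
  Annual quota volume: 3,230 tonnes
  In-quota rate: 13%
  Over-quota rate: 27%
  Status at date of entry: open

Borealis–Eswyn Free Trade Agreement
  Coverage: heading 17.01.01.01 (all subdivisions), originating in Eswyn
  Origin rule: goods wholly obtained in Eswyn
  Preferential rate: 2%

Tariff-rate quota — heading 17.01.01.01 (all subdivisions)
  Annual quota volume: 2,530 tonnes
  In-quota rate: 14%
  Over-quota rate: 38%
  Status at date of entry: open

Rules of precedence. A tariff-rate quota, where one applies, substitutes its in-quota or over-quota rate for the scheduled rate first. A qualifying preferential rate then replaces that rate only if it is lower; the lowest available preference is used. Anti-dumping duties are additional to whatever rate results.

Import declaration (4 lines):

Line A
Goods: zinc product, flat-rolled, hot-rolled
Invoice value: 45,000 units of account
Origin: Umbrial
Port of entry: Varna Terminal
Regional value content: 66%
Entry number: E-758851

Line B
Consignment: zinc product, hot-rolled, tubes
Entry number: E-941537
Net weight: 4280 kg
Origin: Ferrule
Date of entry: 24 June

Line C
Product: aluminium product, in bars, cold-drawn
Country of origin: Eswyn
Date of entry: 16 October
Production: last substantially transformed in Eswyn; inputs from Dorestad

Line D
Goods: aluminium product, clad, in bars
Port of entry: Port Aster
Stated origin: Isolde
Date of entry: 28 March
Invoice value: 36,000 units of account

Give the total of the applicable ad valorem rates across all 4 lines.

77%

Line A: zinc → 17.01; flat-rolled → 17.01.01; hot-rolled → 17.01.01.01. Scheduled 32%. quota on 17.01.01.01 open → in-quota 14%; Umbrial agreement on 17.01: RVC ≥ 55% → 14% available; preference 14% not lower than 14% → no reduction. → 14%.
Line B: zinc → 17.01; tubes → 17.01.04; hot-rolled → 17.01.04.02. Scheduled 27%. No special measure applies. → 27%.
Line C: aluminium → 17.02; in bars → 17.02.01; cold-drawn → 17.02.01.02. Scheduled 32%. Eswyn agreement on 17.01.01.01: 17.02.01.02 not covered. → 32%.
Line D: aluminium → 17.02; in bars → 17.02.01; clad → 17.02.01.01. Scheduled 4%. No special measure applies. → 4%.
Sum: 14% + 27% + 32% + 4% = 77%.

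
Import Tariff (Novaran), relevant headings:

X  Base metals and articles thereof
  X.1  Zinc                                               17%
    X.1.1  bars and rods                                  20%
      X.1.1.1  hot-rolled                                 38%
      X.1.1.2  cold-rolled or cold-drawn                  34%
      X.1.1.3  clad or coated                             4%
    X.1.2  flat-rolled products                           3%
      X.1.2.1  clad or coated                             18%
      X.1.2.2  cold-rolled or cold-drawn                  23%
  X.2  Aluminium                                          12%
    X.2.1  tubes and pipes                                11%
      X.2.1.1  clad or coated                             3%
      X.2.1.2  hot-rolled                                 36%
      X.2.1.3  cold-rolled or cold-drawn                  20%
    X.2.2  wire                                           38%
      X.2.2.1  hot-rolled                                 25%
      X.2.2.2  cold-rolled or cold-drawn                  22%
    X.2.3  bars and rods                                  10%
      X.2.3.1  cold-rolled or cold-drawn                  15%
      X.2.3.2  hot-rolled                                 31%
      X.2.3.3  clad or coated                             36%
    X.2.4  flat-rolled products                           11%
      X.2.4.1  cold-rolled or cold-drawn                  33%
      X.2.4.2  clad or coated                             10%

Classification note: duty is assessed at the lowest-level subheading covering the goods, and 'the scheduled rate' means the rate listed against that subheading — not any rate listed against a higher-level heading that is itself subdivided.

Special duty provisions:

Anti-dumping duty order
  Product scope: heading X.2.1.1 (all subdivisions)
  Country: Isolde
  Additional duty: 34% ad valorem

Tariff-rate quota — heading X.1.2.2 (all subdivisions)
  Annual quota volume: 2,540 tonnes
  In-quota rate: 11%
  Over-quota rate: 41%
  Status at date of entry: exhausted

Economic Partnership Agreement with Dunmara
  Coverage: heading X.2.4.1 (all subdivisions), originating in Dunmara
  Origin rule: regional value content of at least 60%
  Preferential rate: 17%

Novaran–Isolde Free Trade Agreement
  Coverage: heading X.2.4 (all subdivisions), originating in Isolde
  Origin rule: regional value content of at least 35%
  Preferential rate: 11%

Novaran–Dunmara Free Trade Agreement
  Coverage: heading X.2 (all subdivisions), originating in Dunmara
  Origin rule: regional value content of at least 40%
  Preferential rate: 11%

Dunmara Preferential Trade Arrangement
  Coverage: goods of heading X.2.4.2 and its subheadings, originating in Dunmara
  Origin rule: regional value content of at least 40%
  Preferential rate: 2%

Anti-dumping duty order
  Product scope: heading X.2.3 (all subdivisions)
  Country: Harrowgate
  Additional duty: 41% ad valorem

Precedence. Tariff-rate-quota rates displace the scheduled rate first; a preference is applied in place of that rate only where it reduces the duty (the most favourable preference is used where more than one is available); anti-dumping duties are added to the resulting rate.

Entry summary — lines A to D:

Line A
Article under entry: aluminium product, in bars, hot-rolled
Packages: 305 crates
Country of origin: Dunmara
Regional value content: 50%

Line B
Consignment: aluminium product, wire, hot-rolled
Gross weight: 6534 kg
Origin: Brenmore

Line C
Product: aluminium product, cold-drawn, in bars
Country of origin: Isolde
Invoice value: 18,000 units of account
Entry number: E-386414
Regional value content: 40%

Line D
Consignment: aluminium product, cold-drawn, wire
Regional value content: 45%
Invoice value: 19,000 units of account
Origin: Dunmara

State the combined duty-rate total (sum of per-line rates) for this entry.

Line A: aluminium → X.2; in bars → X.2.3; hot-rolled → X.2.3.2. Scheduled 31%. Dunmara agreement on X.2.4.1: X.2.3.2 not covered; Dunmara agreement on X.2: RVC ≥ 40% → 11% available; Dunmara agreement on X.2.4.2: X.2.3.2 not covered; preferential 11%. → 11%.
Line B: aluminium → X.2; wire → X.2.2; hot-rolled → X.2.2.1. Scheduled 25%. No special measure applies. → 25%.
Line C: aluminium → X.2; in bars → X.2.3; cold-drawn → X.2.3.1. Scheduled 15%. Isolde agreement on X.2.4: X.2.3.1 not covered. → 15%.
Line D: aluminium → X.2; wire → X.2.2; cold-drawn → X.2.2.2. Scheduled 22%. Dunmara agreement on X.2.4.1: X.2.2.2 not covered; Dunmara agreement on X.2: RVC ≥ 40% → 11% available; Dunmara agreement on X.2.4.2: X.2.2.2 not covered; preferential 11%. → 11%.
Sum: 11% + 25% + 15% + 11% = 62%.

62%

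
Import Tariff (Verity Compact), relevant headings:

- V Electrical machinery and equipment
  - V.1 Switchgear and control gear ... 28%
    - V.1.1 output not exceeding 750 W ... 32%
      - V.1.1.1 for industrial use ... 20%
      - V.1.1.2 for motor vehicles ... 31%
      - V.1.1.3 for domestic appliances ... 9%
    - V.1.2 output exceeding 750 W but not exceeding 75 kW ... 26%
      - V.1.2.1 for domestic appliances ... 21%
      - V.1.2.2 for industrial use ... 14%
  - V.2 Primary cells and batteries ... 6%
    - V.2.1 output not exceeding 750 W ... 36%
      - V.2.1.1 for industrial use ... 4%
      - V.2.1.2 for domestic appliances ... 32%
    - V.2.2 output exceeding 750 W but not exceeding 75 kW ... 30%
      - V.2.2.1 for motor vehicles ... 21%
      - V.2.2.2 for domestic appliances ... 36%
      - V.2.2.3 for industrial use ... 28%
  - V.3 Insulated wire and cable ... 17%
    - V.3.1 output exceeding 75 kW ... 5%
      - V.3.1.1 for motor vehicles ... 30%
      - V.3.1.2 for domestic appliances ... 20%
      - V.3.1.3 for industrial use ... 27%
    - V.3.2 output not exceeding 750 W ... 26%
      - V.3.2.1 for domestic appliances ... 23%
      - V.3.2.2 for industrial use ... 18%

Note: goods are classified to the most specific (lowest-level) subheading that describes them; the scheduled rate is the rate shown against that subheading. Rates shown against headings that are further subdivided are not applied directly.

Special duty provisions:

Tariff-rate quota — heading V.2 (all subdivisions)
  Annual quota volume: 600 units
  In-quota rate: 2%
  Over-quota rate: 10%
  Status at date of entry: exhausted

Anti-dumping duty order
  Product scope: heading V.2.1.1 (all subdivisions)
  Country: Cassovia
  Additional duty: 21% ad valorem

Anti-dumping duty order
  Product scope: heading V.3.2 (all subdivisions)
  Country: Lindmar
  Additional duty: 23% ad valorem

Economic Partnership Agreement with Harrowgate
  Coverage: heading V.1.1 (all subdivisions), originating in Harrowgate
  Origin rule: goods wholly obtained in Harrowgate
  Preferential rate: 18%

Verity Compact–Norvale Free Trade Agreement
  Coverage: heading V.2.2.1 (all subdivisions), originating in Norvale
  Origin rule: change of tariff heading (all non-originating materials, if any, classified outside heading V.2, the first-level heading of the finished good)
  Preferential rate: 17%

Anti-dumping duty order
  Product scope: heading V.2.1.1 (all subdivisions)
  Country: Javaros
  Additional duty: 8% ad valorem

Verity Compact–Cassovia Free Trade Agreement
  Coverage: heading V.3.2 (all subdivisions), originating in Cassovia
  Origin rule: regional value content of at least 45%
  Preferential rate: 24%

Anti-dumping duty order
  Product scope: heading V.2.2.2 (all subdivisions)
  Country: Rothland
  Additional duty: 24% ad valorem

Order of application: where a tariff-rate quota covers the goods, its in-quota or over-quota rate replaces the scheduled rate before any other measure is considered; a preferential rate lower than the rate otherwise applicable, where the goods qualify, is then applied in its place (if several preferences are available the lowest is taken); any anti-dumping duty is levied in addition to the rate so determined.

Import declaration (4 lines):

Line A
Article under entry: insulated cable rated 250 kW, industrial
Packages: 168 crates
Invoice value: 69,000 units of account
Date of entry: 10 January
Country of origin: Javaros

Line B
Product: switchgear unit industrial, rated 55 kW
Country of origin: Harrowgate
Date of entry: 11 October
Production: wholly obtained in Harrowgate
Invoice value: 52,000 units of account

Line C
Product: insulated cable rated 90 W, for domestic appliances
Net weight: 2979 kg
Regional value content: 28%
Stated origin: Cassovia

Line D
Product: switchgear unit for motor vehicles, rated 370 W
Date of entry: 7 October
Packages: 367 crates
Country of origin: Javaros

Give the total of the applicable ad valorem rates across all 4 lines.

Line A: insulated cable → V.3; rated 250 kW → V.3.1; industrial → V.3.1.3. Scheduled 27%. No special measure applies. → 27%.
Line B: switchgear unit → V.1; rated 55 kW → V.1.2; industrial → V.1.2.2. Scheduled 14%. Harrowgate agreement on V.1.1: V.1.2.2 not covered. → 14%.
Line C: insulated cable → V.3; rated 90 W → V.3.2; for domestic appliances → V.3.2.1. Scheduled 23%. Cassovia agreement on V.3.2: RVC < 45%. → 23%.
Line D: switchgear unit → V.1; rated 370 W → V.1.1; for motor vehicles → V.1.1.2. Scheduled 31%. No special measure applies. → 31%.
Sum: 27% + 14% + 23% + 31% = 95%.

95%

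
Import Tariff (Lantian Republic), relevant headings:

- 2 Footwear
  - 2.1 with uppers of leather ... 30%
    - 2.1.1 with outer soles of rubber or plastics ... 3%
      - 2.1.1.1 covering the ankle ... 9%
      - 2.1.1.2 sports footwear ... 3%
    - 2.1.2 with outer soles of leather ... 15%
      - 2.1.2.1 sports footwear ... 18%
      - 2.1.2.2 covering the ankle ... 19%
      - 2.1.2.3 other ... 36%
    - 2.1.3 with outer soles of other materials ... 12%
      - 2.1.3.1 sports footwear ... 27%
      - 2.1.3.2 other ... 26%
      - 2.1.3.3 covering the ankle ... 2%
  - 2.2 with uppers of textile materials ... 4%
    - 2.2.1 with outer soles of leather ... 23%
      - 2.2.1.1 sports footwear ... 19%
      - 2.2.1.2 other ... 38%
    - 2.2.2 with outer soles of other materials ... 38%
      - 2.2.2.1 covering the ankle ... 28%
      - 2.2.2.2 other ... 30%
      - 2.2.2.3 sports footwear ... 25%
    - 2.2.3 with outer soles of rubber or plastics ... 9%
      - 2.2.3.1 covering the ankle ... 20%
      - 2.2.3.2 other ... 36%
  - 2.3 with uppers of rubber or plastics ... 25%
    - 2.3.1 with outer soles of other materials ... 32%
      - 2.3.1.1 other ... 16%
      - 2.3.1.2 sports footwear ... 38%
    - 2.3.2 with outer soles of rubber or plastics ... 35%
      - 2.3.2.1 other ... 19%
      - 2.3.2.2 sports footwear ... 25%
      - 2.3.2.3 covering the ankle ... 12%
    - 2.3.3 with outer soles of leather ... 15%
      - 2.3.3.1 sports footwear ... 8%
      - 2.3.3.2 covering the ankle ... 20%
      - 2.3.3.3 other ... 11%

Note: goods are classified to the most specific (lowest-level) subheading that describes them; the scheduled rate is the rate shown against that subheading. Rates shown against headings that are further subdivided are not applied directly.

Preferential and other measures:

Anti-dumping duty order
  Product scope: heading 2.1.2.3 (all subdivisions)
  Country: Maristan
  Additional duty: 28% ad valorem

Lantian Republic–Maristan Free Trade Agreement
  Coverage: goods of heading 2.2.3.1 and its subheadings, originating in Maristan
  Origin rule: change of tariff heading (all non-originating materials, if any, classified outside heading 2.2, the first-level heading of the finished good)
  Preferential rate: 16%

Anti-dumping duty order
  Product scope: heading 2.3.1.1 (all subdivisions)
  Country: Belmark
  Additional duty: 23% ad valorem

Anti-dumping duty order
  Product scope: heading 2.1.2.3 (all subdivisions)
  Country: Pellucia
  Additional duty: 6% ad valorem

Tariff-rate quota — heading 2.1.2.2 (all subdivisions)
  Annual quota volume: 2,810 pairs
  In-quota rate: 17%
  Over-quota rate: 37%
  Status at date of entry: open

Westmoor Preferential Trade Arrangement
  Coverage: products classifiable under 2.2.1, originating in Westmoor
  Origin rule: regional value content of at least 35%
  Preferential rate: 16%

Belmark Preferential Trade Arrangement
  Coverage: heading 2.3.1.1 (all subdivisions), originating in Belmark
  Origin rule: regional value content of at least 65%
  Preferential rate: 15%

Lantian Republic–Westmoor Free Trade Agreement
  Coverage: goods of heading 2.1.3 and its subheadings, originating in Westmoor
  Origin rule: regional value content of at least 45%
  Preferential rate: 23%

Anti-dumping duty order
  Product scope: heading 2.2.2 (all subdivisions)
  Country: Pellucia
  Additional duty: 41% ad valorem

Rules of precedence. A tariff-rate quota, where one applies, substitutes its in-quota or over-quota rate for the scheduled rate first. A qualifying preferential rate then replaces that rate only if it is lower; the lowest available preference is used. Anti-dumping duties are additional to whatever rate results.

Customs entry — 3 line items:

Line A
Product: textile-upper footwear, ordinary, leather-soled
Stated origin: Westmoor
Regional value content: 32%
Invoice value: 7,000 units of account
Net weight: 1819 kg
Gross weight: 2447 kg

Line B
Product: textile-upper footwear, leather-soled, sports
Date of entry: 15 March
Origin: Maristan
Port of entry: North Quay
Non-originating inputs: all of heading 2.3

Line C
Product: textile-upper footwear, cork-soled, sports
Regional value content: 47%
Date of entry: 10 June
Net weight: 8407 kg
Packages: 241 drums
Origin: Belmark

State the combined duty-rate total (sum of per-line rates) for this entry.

Line A: textile-upper → 2.2; leather-soled → 2.2.1; ordinary → 2.2.1.2. Scheduled 38%. Westmoor agreement on 2.2.1: RVC < 35%; Westmoor agreement on 2.1.3: 2.2.1.2 not covered. → 38%.
Line B: textile-upper → 2.2; leather-soled → 2.2.1; sports → 2.2.1.1. Scheduled 19%. Maristan agreement on 2.2.3.1: 2.2.1.1 not covered. → 19%.
Line C: textile-upper → 2.2; cork-soled → 2.2.2; sports → 2.2.2.3. Scheduled 25%. Belmark agreement on 2.3.1.1: 2.2.2.3 not covered. → 25%.
Sum: 38% + 19% + 25% = 82%.

82%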